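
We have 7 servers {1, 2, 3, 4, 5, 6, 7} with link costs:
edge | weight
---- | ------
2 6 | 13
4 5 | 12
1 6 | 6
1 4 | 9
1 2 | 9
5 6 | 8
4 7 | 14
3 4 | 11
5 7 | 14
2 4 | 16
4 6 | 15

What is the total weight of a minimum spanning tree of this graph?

57

Prim's algorithm from 7:
Step 1: cheapest edge leaving the tree is 4 7 (14); add 4.
Step 2: cheapest edge leaving the tree is 1 4 (9); add 1.
Step 3: cheapest edge leaving the tree is 1 6 (6); add 6.
Step 4: cheapest edge leaving the tree is 5 6 (8); add 5.
Step 5: cheapest edge leaving the tree is 1 2 (9); add 2.
Step 6: cheapest edge leaving the tree is 3 4 (11); add 3.
MST edges: 4 7, 1 4, 1 6, 5 6, 1 2, 3 4; total weight 14+9+6+8+9+11 = 57.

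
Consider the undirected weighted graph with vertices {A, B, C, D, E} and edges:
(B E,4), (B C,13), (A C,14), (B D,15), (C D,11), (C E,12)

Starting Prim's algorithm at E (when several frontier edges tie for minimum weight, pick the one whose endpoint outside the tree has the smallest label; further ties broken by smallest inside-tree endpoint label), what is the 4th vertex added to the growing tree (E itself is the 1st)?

Prim's algorithm from E:
Step 1: frontier [B E 4, C E 12] → take B E (4); add B.
Step 2: frontier [B C 13, B D 15, C E 12] → take C E (12); add C.
Step 3: frontier [B D 15, C D 11, A C 14] → take C D (11); add D.
Step 4: frontier [A C 14] → take A C (14); add A.
Vertex order: E, B, C, D, A. The 4th vertex is D.

D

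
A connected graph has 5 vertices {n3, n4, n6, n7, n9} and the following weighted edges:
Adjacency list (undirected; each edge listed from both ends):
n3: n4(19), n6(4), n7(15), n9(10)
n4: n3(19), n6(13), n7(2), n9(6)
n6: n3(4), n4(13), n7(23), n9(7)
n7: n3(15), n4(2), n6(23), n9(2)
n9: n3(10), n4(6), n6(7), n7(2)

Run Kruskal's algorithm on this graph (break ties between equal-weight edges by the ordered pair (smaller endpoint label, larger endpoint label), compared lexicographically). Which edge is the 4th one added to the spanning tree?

n6-n9

Kruskal: consider edges lightest-first.
n4—n7 (2): add — endpoints in different components.
n7—n9 (2): add — endpoints in different components.
n3—n6 (4): add — endpoints in different components.
n4—n9 (6): skip — n4 and n9 already connected.
n6—n9 (7): add — endpoints in different components.
The 4th edge added is n6—n9.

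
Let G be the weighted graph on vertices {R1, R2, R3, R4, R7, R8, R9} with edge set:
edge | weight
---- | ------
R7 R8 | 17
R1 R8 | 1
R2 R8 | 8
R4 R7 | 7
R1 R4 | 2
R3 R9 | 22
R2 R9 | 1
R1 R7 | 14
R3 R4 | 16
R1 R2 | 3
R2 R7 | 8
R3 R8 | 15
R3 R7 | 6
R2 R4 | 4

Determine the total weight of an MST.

Sort edges by weight, then run Kruskal:
R1 R8 (1): add — endpoints in different components.
R2 R9 (1): add — endpoints in different components.
R1 R4 (2): add — endpoints in different components.
R1 R2 (3): add — endpoints in different components.
R2 R4 (4): skip — R4 and R2 already connected.
R3 R7 (6): add — endpoints in different components.
R4 R7 (7): add — endpoints in different components.
MST edges: R1 R8, R2 R9, R1 R4, R1 R2, R3 R7, R4 R7; total weight 1+1+2+3+6+7 = 20.

20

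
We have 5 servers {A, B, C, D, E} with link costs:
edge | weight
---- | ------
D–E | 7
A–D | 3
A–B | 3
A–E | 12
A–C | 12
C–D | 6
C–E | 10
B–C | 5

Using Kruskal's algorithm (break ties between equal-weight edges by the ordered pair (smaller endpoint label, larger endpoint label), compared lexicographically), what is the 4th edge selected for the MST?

Sort edges by weight, then run Kruskal:
A–B (3): add. Components now {A,B} {C} {D} {E}
A–D (3): add. Components now {A,B,D} {C} {E}
B–C (5): add. Components now {A,B,C,D} {E}
C–D (6): skip — C and D already connected.
D–E (7): add. Components now {A,B,C,D,E}
The 4th edge added is D–E.

D-E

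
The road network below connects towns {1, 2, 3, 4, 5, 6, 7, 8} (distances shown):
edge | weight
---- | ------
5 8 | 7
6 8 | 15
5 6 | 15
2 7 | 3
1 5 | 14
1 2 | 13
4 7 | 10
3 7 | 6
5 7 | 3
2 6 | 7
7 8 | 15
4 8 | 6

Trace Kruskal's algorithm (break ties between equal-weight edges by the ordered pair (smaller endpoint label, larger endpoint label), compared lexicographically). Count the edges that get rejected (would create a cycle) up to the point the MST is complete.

1

Kruskal's algorithm — process edges by increasing weight (ties by edge label):
2 7 (3): add — endpoints in different components.
5 7 (3): add — endpoints in different components.
3 7 (6): add — endpoints in different components.
4 8 (6): add — endpoints in different components.
2 6 (7): add — endpoints in different components.
5 8 (7): add — endpoints in different components.
4 7 (10): skip — 4 and 7 already connected.
1 2 (13): add — endpoints in different components.
Edges rejected before the tree was complete: 1.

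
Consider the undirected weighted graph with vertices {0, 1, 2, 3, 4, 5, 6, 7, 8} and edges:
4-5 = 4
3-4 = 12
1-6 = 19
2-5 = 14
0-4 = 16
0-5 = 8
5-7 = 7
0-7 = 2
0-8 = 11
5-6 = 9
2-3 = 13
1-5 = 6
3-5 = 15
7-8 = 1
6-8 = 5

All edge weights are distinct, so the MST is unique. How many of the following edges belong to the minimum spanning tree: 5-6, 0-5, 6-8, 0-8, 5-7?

Kruskal: consider edges lightest-first.
7-8 (1): add — endpoints in different components.
0-7 (2): add — endpoints in different components.
4-5 (4): add — endpoints in different components.
6-8 (5): add — endpoints in different components.
1-5 (6): add — endpoints in different components.
5-7 (7): add — endpoints in different components.
0-5 (8): skip — 0 and 5 already connected.
5-6 (9): skip — 5 and 6 already connected.
0-8 (11): skip — 0 and 8 already connected.
3-4 (12): add — endpoints in different components.
2-3 (13): add — endpoints in different components.
MST edge set: {7-8, 0-7, 4-5, 6-8, 1-5, 5-7, 3-4, 2-3}.
Of the listed edges, {6-8, 5-7} are in the MST → 2.

2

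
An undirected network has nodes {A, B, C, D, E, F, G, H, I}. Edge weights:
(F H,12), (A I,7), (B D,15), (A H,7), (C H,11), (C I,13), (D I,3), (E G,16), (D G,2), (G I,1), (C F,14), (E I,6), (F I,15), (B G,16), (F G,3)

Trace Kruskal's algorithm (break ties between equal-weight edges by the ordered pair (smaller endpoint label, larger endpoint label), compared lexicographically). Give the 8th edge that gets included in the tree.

Kruskal: consider edges lightest-first.
G I (1): add — endpoints in different components.
D G (2): add — endpoints in different components.
D I (3): skip — D and I already connected.
F G (3): add — endpoints in different components.
E I (6): add — endpoints in different components.
A H (7): add — endpoints in different components.
A I (7): add — endpoints in different components.
C H (11): add — endpoints in different components.
F H (12): skip — F and H already connected.
C I (13): skip — C and I already connected.
C F (14): skip — C and F already connected.
B D (15): add — endpoints in different components.
The 8th edge added is B D.

B-D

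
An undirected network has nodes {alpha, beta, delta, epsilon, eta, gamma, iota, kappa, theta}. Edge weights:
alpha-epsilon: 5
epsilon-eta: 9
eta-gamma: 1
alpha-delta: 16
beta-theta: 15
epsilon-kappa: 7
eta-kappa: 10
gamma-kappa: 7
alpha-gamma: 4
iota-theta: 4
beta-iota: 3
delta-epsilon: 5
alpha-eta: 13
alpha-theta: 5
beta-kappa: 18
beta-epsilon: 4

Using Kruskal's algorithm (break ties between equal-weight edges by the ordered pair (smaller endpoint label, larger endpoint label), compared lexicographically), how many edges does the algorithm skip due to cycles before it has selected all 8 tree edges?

1

Kruskal's algorithm — process edges by increasing weight (ties by edge label):
eta-gamma (1): add — endpoints in different components.
beta-iota (3): add — endpoints in different components.
alpha-gamma (4): add — endpoints in different components.
beta-epsilon (4): add — endpoints in different components.
iota-theta (4): add — endpoints in different components.
alpha-epsilon (5): add — endpoints in different components.
alpha-theta (5): skip — theta and alpha already connected.
delta-epsilon (5): add — endpoints in different components.
epsilon-kappa (7): add — endpoints in different components.
Edges rejected before the tree was complete: 1.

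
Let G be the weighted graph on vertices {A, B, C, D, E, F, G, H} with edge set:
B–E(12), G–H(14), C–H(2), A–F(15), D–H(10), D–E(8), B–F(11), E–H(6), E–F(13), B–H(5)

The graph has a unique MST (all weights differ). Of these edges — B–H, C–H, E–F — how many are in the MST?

Sort edges by weight, then run Kruskal:
C–H (2): add — endpoints in different components.
B–H (5): add — endpoints in different components.
E–H (6): add — endpoints in different components.
D–E (8): add — endpoints in different components.
D–H (10): skip — D and H already connected.
B–F (11): add — endpoints in different components.
B–E (12): skip — B and E already connected.
E–F (13): skip — E and F already connected.
G–H (14): add — endpoints in different components.
A–F (15): add — endpoints in different components.
MST edge set: {C–H, B–H, E–H, D–E, B–F, G–H, A–F}.
Of the listed edges, {B–H, C–H} are in the MST → 2.

2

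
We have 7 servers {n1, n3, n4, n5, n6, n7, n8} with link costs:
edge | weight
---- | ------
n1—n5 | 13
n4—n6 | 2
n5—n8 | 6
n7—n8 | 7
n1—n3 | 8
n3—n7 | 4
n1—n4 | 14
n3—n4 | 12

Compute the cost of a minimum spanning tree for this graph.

39

Kruskal: consider edges lightest-first.
n4—n6 (2): add. Components now {n5} {n4,n6} {n7} {n3} {n8} {n1}
n3—n7 (4): add. Components now {n5} {n4,n6} {n3,n7} {n8} {n1}
n5—n8 (6): add. Components now {n5,n8} {n4,n6} {n3,n7} {n1}
n7—n8 (7): add. Components now {n3,n5,n7,n8} {n4,n6} {n1}
n1—n3 (8): add. Components now {n1,n3,n5,n7,n8} {n4,n6}
n3—n4 (12): add. Components now {n1,n3,n4,n5,n6,n7,n8}
MST edges: n4—n6, n3—n7, n5—n8, n7—n8, n1—n3, n3—n4; total weight 2+4+6+7+8+12 = 39.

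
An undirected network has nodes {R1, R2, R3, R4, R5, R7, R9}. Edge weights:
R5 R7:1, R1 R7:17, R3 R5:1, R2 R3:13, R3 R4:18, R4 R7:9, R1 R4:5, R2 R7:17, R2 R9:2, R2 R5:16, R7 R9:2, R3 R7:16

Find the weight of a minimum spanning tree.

20

Kruskal's algorithm — process edges by increasing weight (ties by edge label):
R3 R5 (1): add — endpoints in different components.
R5 R7 (1): add — endpoints in different components.
R2 R9 (2): add — endpoints in different components.
R7 R9 (2): add — endpoints in different components.
R1 R4 (5): add — endpoints in different components.
R4 R7 (9): add — endpoints in different components.
MST edges: R3 R5, R5 R7, R2 R9, R7 R9, R1 R4, R4 R7; total weight 1+1+2+2+5+9 = 20.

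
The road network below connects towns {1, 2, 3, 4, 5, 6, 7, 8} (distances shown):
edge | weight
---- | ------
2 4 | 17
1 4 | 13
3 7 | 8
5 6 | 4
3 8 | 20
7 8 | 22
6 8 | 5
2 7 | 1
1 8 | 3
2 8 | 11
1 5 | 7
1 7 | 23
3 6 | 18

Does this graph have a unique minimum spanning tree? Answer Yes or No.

Kruskal's algorithm — process edges by increasing weight (ties by edge label):
2 7 (1): add — endpoints in different components.
1 8 (3): add — endpoints in different components.
5 6 (4): add — endpoints in different components.
6 8 (5): add — endpoints in different components.
1 5 (7): skip — 1 and 5 already connected.
3 7 (8): add — endpoints in different components.
2 8 (11): add — endpoints in different components.
1 4 (13): add — endpoints in different components.
Every non-tree edge has weight strictly greater than the heaviest edge on the tree path between its endpoints, so the MST is unique.

Yes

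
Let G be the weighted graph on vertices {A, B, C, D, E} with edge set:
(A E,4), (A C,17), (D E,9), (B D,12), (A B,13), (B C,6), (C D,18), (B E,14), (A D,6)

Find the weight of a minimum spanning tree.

Kruskal: consider edges lightest-first.
A E (4): add — endpoints in different components.
A D (6): add — endpoints in different components.
B C (6): add — endpoints in different components.
D E (9): skip — D and E already connected.
B D (12): add — endpoints in different components.
MST edges: A E, A D, B C, B D; total weight 4+6+6+12 = 28.

28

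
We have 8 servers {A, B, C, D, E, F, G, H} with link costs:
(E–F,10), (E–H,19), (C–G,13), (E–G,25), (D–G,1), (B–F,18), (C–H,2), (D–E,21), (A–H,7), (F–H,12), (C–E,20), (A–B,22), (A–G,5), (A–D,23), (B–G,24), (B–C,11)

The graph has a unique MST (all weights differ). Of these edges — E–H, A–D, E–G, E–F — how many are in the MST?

Sort edges by weight, then run Kruskal:
D–G (1): add — endpoints in different components.
C–H (2): add — endpoints in different components.
A–G (5): add — endpoints in different components.
A–H (7): add — endpoints in different components.
E–F (10): add — endpoints in different components.
B–C (11): add — endpoints in different components.
F–H (12): add — endpoints in different components.
MST edge set: {D–G, C–H, A–G, A–H, E–F, B–C, F–H}.
Of the listed edges, {E–F} are in the MST → 1.

1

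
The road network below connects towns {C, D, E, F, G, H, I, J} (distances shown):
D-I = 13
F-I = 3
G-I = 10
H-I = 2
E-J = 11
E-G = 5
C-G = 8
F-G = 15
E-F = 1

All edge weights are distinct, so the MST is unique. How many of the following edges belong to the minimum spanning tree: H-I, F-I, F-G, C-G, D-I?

Kruskal's algorithm — process edges by increasing weight (ties by edge label):
E-F (1): add — endpoints in different components.
H-I (2): add — endpoints in different components.
F-I (3): add — endpoints in different components.
E-G (5): add — endpoints in different components.
C-G (8): add — endpoints in different components.
G-I (10): skip — G and I already connected.
E-J (11): add — endpoints in different components.
D-I (13): add — endpoints in different components.
MST edge set: {E-F, H-I, F-I, E-G, C-G, E-J, D-I}.
Of the listed edges, {H-I, F-I, C-G, D-I} are in the MST → 4.

4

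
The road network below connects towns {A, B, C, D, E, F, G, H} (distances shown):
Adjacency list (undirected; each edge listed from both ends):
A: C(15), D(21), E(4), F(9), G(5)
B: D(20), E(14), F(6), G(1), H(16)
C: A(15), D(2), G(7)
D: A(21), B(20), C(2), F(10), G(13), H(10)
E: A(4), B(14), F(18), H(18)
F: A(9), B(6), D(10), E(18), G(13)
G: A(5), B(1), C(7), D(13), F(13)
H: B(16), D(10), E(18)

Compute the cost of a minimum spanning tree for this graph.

35

Prim's algorithm from H:
Step 1: cheapest edge leaving the tree is D-H (10); add D.
Step 2: cheapest edge leaving the tree is C-D (2); add C.
Step 3: cheapest edge leaving the tree is C-G (7); add G.
Step 4: cheapest edge leaving the tree is B-G (1); add B.
Step 5: cheapest edge leaving the tree is A-G (5); add A.
Step 6: cheapest edge leaving the tree is A-E (4); add E.
Step 7: cheapest edge leaving the tree is B-F (6); add F.
MST edges: D-H, C-D, C-G, B-G, A-G, A-E, B-F; total weight 10+2+7+1+5+4+6 = 35.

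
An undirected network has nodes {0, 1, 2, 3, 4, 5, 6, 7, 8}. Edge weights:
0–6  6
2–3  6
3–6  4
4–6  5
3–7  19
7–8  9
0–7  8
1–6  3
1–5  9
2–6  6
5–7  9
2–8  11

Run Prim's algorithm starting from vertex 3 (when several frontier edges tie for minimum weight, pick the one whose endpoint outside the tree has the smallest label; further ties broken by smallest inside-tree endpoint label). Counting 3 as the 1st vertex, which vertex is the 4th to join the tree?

4

Grow the tree from 3 using Prim:
Step 1: cheapest edge leaving the tree is 3–6 (4); add 6.
Step 2: cheapest edge leaving the tree is 1–6 (3); add 1.
Step 3: cheapest edge leaving the tree is 4–6 (5); add 4.
Step 4: cheapest edge leaving the tree is 0–6 (6); add 0.
Step 5: cheapest edge leaving the tree is 2–3 (6); add 2.
Step 6: cheapest edge leaving the tree is 0–7 (8); add 7.
Step 7: cheapest edge leaving the tree is 1–5 (9); add 5.
Step 8: cheapest edge leaving the tree is 7–8 (9); add 8.
Vertex order: 3, 6, 1, 4, 0, 2, 7, 5, 8. The 4th vertex is 4.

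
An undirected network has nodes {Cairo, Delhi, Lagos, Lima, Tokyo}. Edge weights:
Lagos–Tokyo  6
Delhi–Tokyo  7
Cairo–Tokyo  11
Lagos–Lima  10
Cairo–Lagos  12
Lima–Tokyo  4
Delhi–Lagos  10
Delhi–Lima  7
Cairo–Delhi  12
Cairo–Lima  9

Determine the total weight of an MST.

Sort edges by weight, then run Kruskal:
Lima–Tokyo (4): add. Components now {Delhi} {Lagos} {Cairo} {Lima,Tokyo}
Lagos–Tokyo (6): add. Components now {Delhi} {Lagos,Lima,Tokyo} {Cairo}
Delhi–Lima (7): add. Components now {Delhi,Lagos,Lima,Tokyo} {Cairo}
Delhi–Tokyo (7): skip — Delhi and Tokyo already connected.
Cairo–Lima (9): add. Components now {Cairo,Delhi,Lagos,Lima,Tokyo}
MST edges: Lima–Tokyo, Lagos–Tokyo, Delhi–Lima, Cairo–Lima; total weight 4+6+7+9 = 26.

26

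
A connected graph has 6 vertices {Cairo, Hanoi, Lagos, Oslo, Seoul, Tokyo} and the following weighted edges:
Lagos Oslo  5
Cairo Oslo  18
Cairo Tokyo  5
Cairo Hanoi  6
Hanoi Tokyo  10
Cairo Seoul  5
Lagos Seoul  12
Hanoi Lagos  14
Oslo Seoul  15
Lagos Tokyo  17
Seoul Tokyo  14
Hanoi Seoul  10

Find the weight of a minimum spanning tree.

33

Prim, starting at Cairo.
Step 1: frontier [Cairo Seoul 5, Cairo Tokyo 5, Cairo Hanoi 6, Cairo Oslo 18] → take Cairo Seoul (5); add Seoul.
Step 2: frontier [Cairo Tokyo 5, Cairo Hanoi 6, Cairo Oslo 18, Hanoi Seoul 10, Lagos Seoul 12, Seoul Tokyo 14, Oslo Seoul 15] → take Cairo Tokyo (5); add Tokyo.
Step 3: frontier [Cairo Hanoi 6, Cairo Oslo 18, Hanoi Seoul 10, Lagos Seoul 12, Oslo Seoul 15, Hanoi Tokyo 10, Lagos Tokyo 17] → take Cairo Hanoi (6); add Hanoi.
Step 4: frontier [Cairo Oslo 18, Hanoi Lagos 14, Lagos Seoul 12, Oslo Seoul 15, Lagos Tokyo 17] → take Lagos Seoul (12); add Lagos.
Step 5: frontier [Cairo Oslo 18, Lagos Oslo 5, Oslo Seoul 15] → take Lagos Oslo (5); add Oslo.
MST edges: Cairo Seoul, Cairo Tokyo, Cairo Hanoi, Lagos Seoul, Lagos Oslo; total weight 5+5+6+12+5 = 33.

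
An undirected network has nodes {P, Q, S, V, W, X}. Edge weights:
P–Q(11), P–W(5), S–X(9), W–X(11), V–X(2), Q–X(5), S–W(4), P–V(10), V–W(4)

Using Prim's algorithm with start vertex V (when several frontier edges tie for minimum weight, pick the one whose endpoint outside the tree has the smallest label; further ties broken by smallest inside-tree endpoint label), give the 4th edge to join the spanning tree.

P-W

Grow the tree from V using Prim:
Step 1: frontier [V–X 2, V–W 4, P–V 10] → take V–X (2); add X.
Step 2: frontier [V–W 4, P–V 10, Q–X 5, S–X 9, W–X 11] → take V–W (4); add W.
Step 3: frontier [P–V 10, S–W 4, P–W 5, Q–X 5, S–X 9] → take S–W (4); add S.
Step 4: frontier [P–V 10, P–W 5, Q–X 5] → take P–W (5); add P.
Step 5: frontier [P–Q 11, Q–X 5] → take Q–X (5); add Q.
The 4th edge added is P–W.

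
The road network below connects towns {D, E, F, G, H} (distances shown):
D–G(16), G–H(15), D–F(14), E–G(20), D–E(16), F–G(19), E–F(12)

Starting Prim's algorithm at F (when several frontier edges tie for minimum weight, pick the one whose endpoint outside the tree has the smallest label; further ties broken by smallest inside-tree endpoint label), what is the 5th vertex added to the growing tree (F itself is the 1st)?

H

Prim, starting at F.
Step 1: frontier [E–F 12, D–F 14, F–G 19] → take E–F (12); add E.
Step 2: frontier [D–E 16, E–G 20, D–F 14, F–G 19] → take D–F (14); add D.
Step 3: frontier [D–G 16, E–G 20, F–G 19] → take D–G (16); add G.
Step 4: frontier [G–H 15] → take G–H (15); add H.
Vertex order: F, E, D, G, H. The 5th vertex is H.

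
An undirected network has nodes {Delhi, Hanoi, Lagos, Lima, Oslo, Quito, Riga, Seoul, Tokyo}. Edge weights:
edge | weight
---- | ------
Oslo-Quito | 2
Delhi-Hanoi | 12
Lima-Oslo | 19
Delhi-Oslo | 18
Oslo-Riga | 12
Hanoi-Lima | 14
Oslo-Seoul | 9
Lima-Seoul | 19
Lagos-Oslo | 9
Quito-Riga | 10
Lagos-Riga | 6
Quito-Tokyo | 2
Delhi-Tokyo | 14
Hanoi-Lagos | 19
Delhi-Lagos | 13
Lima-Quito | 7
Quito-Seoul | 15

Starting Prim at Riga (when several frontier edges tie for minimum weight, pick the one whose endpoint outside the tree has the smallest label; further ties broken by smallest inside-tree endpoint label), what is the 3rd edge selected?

Oslo-Quito

Prim, starting at Riga.
Step 1: cheapest edge leaving the tree is Lagos-Riga (6); add Lagos.
Step 2: cheapest edge leaving the tree is Lagos-Oslo (9); add Oslo.
Step 3: cheapest edge leaving the tree is Oslo-Quito (2); add Quito.
Step 4: cheapest edge leaving the tree is Quito-Tokyo (2); add Tokyo.
Step 5: cheapest edge leaving the tree is Lima-Quito (7); add Lima.
Step 6: cheapest edge leaving the tree is Oslo-Seoul (9); add Seoul.
Step 7: cheapest edge leaving the tree is Delhi-Lagos (13); add Delhi.
Step 8: cheapest edge leaving the tree is Delhi-Hanoi (12); add Hanoi.
The 3rd edge added is Oslo-Quito.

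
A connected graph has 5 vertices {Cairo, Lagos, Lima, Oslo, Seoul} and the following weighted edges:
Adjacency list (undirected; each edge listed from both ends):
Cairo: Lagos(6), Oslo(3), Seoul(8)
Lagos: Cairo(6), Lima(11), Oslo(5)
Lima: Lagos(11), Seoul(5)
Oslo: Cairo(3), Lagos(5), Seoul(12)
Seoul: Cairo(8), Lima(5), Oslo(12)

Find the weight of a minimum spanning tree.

21

Prim, starting at Lima.
Step 1: frontier [Lima—Seoul 5, Lagos—Lima 11] → take Lima—Seoul (5); add Seoul.
Step 2: frontier [Lagos—Lima 11, Cairo—Seoul 8, Oslo—Seoul 12] → take Cairo—Seoul (8); add Cairo.
Step 3: frontier [Cairo—Oslo 3, Cairo—Lagos 6, Lagos—Lima 11, Oslo—Seoul 12] → take Cairo—Oslo (3); add Oslo.
Step 4: frontier [Cairo—Lagos 6, Lagos—Lima 11, Lagos—Oslo 5] → take Lagos—Oslo (5); add Lagos.
MST edges: Lima—Seoul, Cairo—Seoul, Cairo—Oslo, Lagos—Oslo; total weight 5+8+3+5 = 21.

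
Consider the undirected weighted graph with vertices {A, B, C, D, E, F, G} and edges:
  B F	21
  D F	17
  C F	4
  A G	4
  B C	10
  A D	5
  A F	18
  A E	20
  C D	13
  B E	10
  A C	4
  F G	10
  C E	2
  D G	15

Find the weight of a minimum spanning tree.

Sort edges by weight, then run Kruskal:
C E (2): add — endpoints in different components.
A C (4): add — endpoints in different components.
A G (4): add — endpoints in different components.
C F (4): add — endpoints in different components.
A D (5): add — endpoints in different components.
B C (10): add — endpoints in different components.
MST edges: C E, A C, A G, C F, A D, B C; total weight 2+4+4+4+5+10 = 29.

29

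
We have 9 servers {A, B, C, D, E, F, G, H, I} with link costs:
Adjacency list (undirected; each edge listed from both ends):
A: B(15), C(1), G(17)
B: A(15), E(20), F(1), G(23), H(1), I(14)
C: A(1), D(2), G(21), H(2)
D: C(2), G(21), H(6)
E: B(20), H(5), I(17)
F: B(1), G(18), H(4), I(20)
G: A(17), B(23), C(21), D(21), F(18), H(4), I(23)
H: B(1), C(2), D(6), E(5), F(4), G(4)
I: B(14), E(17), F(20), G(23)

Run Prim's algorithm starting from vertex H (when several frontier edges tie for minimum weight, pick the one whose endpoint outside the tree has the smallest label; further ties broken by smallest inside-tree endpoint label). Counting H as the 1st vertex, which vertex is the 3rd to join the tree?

F

Prim's algorithm from H:
Step 1: cheapest edge leaving the tree is B—H (1); add B.
Step 2: cheapest edge leaving the tree is B—F (1); add F.
Step 3: cheapest edge leaving the tree is C—H (2); add C.
Step 4: cheapest edge leaving the tree is A—C (1); add A.
Step 5: cheapest edge leaving the tree is C—D (2); add D.
Step 6: cheapest edge leaving the tree is G—H (4); add G.
Step 7: cheapest edge leaving the tree is E—H (5); add E.
Step 8: cheapest edge leaving the tree is B—I (14); add I.
Vertex order: H, B, F, C, A, D, G, E, I. The 3rd vertex is F.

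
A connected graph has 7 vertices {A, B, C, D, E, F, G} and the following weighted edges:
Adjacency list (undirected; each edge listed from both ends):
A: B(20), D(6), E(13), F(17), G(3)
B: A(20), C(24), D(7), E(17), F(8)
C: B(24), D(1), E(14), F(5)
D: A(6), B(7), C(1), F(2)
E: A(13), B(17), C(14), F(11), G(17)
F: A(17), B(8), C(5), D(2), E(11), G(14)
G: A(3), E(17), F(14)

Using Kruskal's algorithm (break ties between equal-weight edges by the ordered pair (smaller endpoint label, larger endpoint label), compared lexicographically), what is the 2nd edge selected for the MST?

Kruskal: consider edges lightest-first.
C–D (1): add — endpoints in different components.
D–F (2): add — endpoints in different components.
A–G (3): add — endpoints in different components.
C–F (5): skip — C and F already connected.
A–D (6): add — endpoints in different components.
B–D (7): add — endpoints in different components.
B–F (8): skip — B and F already connected.
E–F (11): add — endpoints in different components.
The 2nd edge added is D–F.

D-F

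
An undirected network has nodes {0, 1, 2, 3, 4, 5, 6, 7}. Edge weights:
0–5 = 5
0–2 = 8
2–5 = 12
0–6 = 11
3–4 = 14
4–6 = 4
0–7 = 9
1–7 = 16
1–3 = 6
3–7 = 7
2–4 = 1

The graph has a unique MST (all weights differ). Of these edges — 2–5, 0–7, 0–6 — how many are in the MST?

1

Kruskal's algorithm — process edges by increasing weight (ties by edge label):
2–4 (1): add — endpoints in different components.
4–6 (4): add — endpoints in different components.
0–5 (5): add — endpoints in different components.
1–3 (6): add — endpoints in different components.
3–7 (7): add — endpoints in different components.
0–2 (8): add — endpoints in different components.
0–7 (9): add — endpoints in different components.
MST edge set: {2–4, 4–6, 0–5, 1–3, 3–7, 0–2, 0–7}.
Of the listed edges, {0–7} are in the MST → 1.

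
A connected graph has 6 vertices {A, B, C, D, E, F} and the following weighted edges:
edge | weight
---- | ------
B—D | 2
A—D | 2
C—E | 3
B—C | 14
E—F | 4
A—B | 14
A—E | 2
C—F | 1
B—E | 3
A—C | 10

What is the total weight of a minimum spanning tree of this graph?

10

Grow the tree from F using Prim:
Step 1: frontier [C—F 1, E—F 4] → take C—F (1); add C.
Step 2: frontier [C—E 3, A—C 10, B—C 14, E—F 4] → take C—E (3); add E.
Step 3: frontier [A—C 10, B—C 14, A—E 2, B—E 3] → take A—E (2); add A.
Step 4: frontier [A—D 2, A—B 14, B—C 14, B—E 3] → take A—D (2); add D.
Step 5: frontier [A—B 14, B—C 14, B—D 2, B—E 3] → take B—D (2); add B.
MST edges: C—F, C—E, A—E, A—D, B—D; total weight 1+3+2+2+2 = 10.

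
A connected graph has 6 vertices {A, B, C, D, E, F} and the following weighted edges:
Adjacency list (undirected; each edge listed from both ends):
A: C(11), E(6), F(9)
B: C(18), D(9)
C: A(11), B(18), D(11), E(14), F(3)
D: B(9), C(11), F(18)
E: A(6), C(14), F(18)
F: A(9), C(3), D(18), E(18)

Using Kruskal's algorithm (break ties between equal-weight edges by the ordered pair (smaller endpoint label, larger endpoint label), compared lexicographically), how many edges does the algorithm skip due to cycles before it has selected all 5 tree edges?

1

Kruskal: consider edges lightest-first.
C F (3): add. Components now {A} {B} {C,F} {D} {E}
A E (6): add. Components now {A,E} {B} {C,F} {D}
A F (9): add. Components now {A,C,E,F} {B} {D}
B D (9): add. Components now {A,C,E,F} {B,D}
A C (11): skip — A and C already connected.
C D (11): add. Components now {A,B,C,D,E,F}
Edges rejected before the tree was complete: 1.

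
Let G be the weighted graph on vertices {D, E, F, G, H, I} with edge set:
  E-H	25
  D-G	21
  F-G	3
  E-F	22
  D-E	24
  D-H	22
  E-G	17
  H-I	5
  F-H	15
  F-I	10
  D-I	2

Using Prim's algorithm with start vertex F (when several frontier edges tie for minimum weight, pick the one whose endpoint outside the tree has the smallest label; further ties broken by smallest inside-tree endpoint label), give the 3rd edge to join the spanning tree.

Prim's algorithm from F:
Step 1: cheapest edge leaving the tree is F-G (3); add G.
Step 2: cheapest edge leaving the tree is F-I (10); add I.
Step 3: cheapest edge leaving the tree is D-I (2); add D.
Step 4: cheapest edge leaving the tree is H-I (5); add H.
Step 5: cheapest edge leaving the tree is E-G (17); add E.
The 3rd edge added is D-I.

D-I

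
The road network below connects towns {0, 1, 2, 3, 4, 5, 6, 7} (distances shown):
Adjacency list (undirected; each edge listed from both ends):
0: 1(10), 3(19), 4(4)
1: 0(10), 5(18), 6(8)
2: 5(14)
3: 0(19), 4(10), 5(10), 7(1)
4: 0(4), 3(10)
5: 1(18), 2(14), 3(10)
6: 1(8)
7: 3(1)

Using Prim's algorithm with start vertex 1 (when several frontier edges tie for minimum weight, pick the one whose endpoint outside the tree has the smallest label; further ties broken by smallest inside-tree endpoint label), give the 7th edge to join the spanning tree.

Prim, starting at 1.
Step 1: cheapest edge leaving the tree is 1—6 (8); add 6.
Step 2: cheapest edge leaving the tree is 0—1 (10); add 0.
Step 3: cheapest edge leaving the tree is 0—4 (4); add 4.
Step 4: cheapest edge leaving the tree is 3—4 (10); add 3.
Step 5: cheapest edge leaving the tree is 3—7 (1); add 7.
Step 6: cheapest edge leaving the tree is 3—5 (10); add 5.
Step 7: cheapest edge leaving the tree is 2—5 (14); add 2.
The 7th edge added is 2—5.

2-5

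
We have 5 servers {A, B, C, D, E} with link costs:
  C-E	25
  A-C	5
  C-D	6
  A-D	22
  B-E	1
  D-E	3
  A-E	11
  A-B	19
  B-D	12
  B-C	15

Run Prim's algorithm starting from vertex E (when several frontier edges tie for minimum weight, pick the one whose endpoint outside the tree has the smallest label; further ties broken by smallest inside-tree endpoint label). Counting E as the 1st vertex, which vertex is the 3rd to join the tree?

D

Prim, starting at E.
Step 1: cheapest edge leaving the tree is B-E (1); add B.
Step 2: cheapest edge leaving the tree is D-E (3); add D.
Step 3: cheapest edge leaving the tree is C-D (6); add C.
Step 4: cheapest edge leaving the tree is A-C (5); add A.
Vertex order: E, B, D, C, A. The 3rd vertex is D.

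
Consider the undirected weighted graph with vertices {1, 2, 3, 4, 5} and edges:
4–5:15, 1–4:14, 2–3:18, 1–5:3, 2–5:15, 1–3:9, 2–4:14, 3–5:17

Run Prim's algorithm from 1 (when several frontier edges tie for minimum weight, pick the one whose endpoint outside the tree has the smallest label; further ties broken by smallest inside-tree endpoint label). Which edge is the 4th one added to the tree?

2-4

Grow the tree from 1 using Prim:
Step 1: cheapest edge leaving the tree is 1–5 (3); add 5.
Step 2: cheapest edge leaving the tree is 1–3 (9); add 3.
Step 3: cheapest edge leaving the tree is 1–4 (14); add 4.
Step 4: cheapest edge leaving the tree is 2–4 (14); add 2.
The 4th edge added is 2–4.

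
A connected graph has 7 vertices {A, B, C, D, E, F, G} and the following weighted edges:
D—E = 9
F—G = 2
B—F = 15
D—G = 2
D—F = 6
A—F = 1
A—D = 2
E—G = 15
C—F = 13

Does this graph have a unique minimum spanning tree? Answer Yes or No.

No

Sort edges by weight, then run Kruskal:
A—F (1): add — endpoints in different components.
A—D (2): add — endpoints in different components.
D—G (2): add — endpoints in different components.
F—G (2): skip — F and G already connected.
D—F (6): skip — D and F already connected.
D—E (9): add — endpoints in different components.
C—F (13): add — endpoints in different components.
B—F (15): add — endpoints in different components.
Non-tree edge F—G has weight 2, equal to the heaviest edge on its tree cycle — swapping gives another MST of the same weight. Not unique.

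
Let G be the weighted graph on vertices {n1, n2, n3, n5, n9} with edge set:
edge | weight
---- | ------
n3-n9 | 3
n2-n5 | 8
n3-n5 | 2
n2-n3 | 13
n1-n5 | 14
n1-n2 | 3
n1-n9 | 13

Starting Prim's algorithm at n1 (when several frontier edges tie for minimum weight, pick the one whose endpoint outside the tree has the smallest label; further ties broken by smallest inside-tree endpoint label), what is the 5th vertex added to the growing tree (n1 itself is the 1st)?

n9

Prim, starting at n1.
Step 1: frontier [n1-n2 3, n1-n9 13, n1-n5 14] → take n1-n2 (3); add n2.
Step 2: frontier [n1-n9 13, n1-n5 14, n2-n5 8, n2-n3 13] → take n2-n5 (8); add n5.
Step 3: frontier [n1-n9 13, n2-n3 13, n3-n5 2] → take n3-n5 (2); add n3.
Step 4: frontier [n1-n9 13, n3-n9 3] → take n3-n9 (3); add n9.
Vertex order: n1, n2, n5, n3, n9. The 5th vertex is n9.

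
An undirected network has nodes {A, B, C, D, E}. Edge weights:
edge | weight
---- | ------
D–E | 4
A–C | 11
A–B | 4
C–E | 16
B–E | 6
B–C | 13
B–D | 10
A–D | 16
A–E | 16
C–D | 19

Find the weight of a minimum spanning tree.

25

Prim's algorithm from C:
Step 1: cheapest edge leaving the tree is A–C (11); add A.
Step 2: cheapest edge leaving the tree is A–B (4); add B.
Step 3: cheapest edge leaving the tree is B–E (6); add E.
Step 4: cheapest edge leaving the tree is D–E (4); add D.
MST edges: A–C, A–B, B–E, D–E; total weight 11+4+6+4 = 25.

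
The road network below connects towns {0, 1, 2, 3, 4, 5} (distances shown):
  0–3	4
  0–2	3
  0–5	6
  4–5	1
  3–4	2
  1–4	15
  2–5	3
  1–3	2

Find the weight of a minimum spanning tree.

Prim's algorithm from 4:
Step 1: cheapest edge leaving the tree is 4–5 (1); add 5.
Step 2: cheapest edge leaving the tree is 3–4 (2); add 3.
Step 3: cheapest edge leaving the tree is 1–3 (2); add 1.
Step 4: cheapest edge leaving the tree is 2–5 (3); add 2.
Step 5: cheapest edge leaving the tree is 0–2 (3); add 0.
MST edges: 4–5, 3–4, 1–3, 2–5, 0–2; total weight 1+2+2+3+3 = 11.

11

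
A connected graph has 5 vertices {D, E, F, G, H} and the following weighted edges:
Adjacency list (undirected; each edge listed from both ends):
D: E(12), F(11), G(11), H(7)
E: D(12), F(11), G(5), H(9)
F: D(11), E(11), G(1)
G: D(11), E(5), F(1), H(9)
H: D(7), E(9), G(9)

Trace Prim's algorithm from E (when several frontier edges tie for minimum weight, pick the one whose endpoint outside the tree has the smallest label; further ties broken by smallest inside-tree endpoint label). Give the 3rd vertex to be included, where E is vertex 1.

Prim's algorithm from E:
Step 1: cheapest edge leaving the tree is E–G (5); add G.
Step 2: cheapest edge leaving the tree is F–G (1); add F.
Step 3: cheapest edge leaving the tree is E–H (9); add H.
Step 4: cheapest edge leaving the tree is D–H (7); add D.
Vertex order: E, G, F, H, D. The 3rd vertex is F.

F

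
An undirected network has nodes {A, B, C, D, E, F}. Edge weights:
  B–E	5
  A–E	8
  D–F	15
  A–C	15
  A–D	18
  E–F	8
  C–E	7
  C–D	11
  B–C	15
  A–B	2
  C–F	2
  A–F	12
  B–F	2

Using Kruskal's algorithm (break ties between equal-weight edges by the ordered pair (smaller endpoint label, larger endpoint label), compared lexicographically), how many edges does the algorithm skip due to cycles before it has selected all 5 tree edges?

Kruskal's algorithm — process edges by increasing weight (ties by edge label):
A–B (2): add. Components now {A,B} {C} {D} {E} {F}
B–F (2): add. Components now {A,B,F} {C} {D} {E}
C–F (2): add. Components now {A,B,C,F} {D} {E}
B–E (5): add. Components now {A,B,C,E,F} {D}
C–E (7): skip — C and E already connected.
A–E (8): skip — A and E already connected.
E–F (8): skip — E and F already connected.
C–D (11): add. Components now {A,B,C,D,E,F}
Edges rejected before the tree was complete: 3.

3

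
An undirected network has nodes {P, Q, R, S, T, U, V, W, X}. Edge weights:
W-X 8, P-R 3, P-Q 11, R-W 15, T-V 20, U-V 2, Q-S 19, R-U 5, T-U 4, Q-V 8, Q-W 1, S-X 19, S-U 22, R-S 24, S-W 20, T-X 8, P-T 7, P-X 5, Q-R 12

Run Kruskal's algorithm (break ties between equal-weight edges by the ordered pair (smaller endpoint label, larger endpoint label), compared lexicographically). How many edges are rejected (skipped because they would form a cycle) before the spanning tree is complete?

6

Kruskal's algorithm — process edges by increasing weight (ties by edge label):
Q-W (1): add — endpoints in different components.
U-V (2): add — endpoints in different components.
P-R (3): add — endpoints in different components.
T-U (4): add — endpoints in different components.
P-X (5): add — endpoints in different components.
R-U (5): add — endpoints in different components.
P-T (7): skip — P and T already connected.
Q-V (8): add — endpoints in different components.
T-X (8): skip — T and X already connected.
W-X (8): skip — W and X already connected.
P-Q (11): skip — P and Q already connected.
Q-R (12): skip — R and Q already connected.
R-W (15): skip — R and W already connected.
Q-S (19): add — endpoints in different components.
Edges rejected before the tree was complete: 6.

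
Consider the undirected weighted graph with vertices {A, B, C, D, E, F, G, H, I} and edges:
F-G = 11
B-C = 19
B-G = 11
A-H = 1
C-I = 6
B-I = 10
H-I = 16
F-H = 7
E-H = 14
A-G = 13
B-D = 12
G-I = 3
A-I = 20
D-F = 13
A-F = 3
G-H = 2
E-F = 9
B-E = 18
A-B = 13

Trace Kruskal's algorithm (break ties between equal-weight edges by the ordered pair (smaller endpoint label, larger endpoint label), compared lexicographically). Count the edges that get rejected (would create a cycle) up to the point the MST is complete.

Sort edges by weight, then run Kruskal:
A-H (1): add — endpoints in different components.
G-H (2): add — endpoints in different components.
A-F (3): add — endpoints in different components.
G-I (3): add — endpoints in different components.
C-I (6): add — endpoints in different components.
F-H (7): skip — F and H already connected.
E-F (9): add — endpoints in different components.
B-I (10): add — endpoints in different components.
B-G (11): skip — B and G already connected.
F-G (11): skip — F and G already connected.
B-D (12): add — endpoints in different components.
Edges rejected before the tree was complete: 3.

3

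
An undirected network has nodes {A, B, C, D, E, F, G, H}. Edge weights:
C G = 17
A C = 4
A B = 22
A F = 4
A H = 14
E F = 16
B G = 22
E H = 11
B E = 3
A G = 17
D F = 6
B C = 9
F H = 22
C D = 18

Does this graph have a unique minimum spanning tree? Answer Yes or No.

Sort edges by weight, then run Kruskal:
B E (3): add — endpoints in different components.
A C (4): add — endpoints in different components.
A F (4): add — endpoints in different components.
D F (6): add — endpoints in different components.
B C (9): add — endpoints in different components.
E H (11): add — endpoints in different components.
A H (14): skip — A and H already connected.
E F (16): skip — E and F already connected.
A G (17): add — endpoints in different components.
Non-tree edge C G has weight 17, equal to the heaviest edge on its tree cycle — swapping gives another MST of the same weight. Not unique.

No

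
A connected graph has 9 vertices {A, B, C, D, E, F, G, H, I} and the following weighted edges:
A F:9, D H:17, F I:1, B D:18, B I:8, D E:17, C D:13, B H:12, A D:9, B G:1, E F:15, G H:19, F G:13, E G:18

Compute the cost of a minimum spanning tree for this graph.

68

Grow the tree from F using Prim:
Step 1: frontier [F I 1, A F 9, F G 13, E F 15] → take F I (1); add I.
Step 2: frontier [A F 9, F G 13, E F 15, B I 8] → take B I (8); add B.
Step 3: frontier [B G 1, B H 12, B D 18, A F 9, F G 13, E F 15] → take B G (1); add G.
Step 4: frontier [B H 12, B D 18, A F 9, E F 15, E G 18, G H 19] → take A F (9); add A.
Step 5: frontier [A D 9, B H 12, B D 18, E F 15, E G 18, G H 19] → take A D (9); add D.
Step 6: frontier [B H 12, C D 13, D E 17, D H 17, E F 15, E G 18, G H 19] → take B H (12); add H.
Step 7: frontier [C D 13, D E 17, E F 15, E G 18] → take C D (13); add C.
Step 8: frontier [D E 17, E F 15, E G 18] → take E F (15); add E.
MST edges: F I, B I, B G, A F, A D, B H, C D, E F; total weight 1+8+1+9+9+12+13+15 = 68.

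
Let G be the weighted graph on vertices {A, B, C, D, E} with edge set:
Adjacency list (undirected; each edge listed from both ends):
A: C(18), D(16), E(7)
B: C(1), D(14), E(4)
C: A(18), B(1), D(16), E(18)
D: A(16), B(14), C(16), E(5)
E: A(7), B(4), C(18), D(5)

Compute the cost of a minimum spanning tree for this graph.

17

Prim's algorithm from E:
Step 1: cheapest edge leaving the tree is B—E (4); add B.
Step 2: cheapest edge leaving the tree is B—C (1); add C.
Step 3: cheapest edge leaving the tree is D—E (5); add D.
Step 4: cheapest edge leaving the tree is A—E (7); add A.
MST edges: B—E, B—C, D—E, A—E; total weight 4+1+5+7 = 17.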